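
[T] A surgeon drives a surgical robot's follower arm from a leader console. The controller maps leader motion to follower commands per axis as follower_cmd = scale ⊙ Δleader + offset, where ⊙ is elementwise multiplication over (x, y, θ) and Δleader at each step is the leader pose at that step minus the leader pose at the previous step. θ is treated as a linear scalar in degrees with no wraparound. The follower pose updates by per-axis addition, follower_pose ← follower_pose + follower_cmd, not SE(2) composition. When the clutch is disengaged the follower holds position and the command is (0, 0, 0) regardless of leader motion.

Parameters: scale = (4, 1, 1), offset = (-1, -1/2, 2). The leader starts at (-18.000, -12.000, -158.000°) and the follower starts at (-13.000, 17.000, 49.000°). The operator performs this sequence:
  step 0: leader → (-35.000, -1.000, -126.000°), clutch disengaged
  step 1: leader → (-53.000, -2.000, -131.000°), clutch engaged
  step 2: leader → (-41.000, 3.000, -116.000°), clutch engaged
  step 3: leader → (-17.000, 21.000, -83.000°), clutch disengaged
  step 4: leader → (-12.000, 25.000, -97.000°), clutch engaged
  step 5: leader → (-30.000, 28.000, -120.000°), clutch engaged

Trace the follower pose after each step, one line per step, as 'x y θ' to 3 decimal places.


step 0: Δleader=(-17.000, 11.000, 32.000°), disengaged; cmd=(0,0,0) → follower holds at (-13.000, 17.000, 49.000°)
step 1: Δleader=(-18.000, -1.000, -5.000°), engaged; cmd=(-73.000, -1.500, -3.000°) → follower=(-86.000, 15.500, 46.000°)
step 2: Δleader=(12.000, 5.000, 15.000°), engaged; cmd=(47.000, 4.500, 17.000°) → follower=(-39.000, 20.000, 63.000°)
step 3: Δleader=(24.000, 18.000, 33.000°), disengaged; cmd=(0,0,0) → follower holds at (-39.000, 20.000, 63.000°)
step 4: Δleader=(5.000, 4.000, -14.000°), engaged; cmd=(19.000, 3.500, -12.000°) → follower=(-20.000, 23.500, 51.000°)
step 5: Δleader=(-18.000, 3.000, -23.000°), engaged; cmd=(-73.000, 2.500, -21.000°) → follower=(-93.000, 26.000, 30.000°)

-13.000 17.000 49.000
-86.000 15.500 46.000
-39.000 20.000 63.000
-39.000 20.000 63.000
-20.000 23.500 51.000
-93.000 26.000 30.000


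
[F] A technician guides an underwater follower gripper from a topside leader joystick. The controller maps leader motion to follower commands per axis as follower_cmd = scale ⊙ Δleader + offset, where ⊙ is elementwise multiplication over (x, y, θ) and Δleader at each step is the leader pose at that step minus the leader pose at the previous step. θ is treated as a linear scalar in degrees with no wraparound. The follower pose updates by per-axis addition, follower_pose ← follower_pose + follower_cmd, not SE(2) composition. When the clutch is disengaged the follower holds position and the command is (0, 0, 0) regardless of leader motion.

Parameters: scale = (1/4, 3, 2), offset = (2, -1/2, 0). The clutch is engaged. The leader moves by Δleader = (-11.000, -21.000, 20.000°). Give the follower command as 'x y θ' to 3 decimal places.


axis x: 1/4·-11.000 + 2 = -0.750
axis y: 3·-21.000 + -1/2 = -63.500
axis θ: 2·20.000 + 0 = 40.000

-0.750 -63.500 40.000


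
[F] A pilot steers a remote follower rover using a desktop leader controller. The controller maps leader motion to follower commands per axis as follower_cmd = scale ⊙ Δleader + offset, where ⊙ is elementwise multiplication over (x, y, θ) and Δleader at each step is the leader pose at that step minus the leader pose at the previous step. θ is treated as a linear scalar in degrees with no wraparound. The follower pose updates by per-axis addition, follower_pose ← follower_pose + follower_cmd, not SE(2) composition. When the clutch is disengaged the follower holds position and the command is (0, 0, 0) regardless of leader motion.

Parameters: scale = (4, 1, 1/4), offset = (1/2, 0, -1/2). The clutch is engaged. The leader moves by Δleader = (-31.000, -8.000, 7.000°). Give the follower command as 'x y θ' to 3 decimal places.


axis x: 4·-31.000 + 1/2 = -123.500
axis y: 1·-8.000 + 0 = -8.000
axis θ: 1/4·7.000 + -1/2 = 1.250

-123.500 -8.000 1.250


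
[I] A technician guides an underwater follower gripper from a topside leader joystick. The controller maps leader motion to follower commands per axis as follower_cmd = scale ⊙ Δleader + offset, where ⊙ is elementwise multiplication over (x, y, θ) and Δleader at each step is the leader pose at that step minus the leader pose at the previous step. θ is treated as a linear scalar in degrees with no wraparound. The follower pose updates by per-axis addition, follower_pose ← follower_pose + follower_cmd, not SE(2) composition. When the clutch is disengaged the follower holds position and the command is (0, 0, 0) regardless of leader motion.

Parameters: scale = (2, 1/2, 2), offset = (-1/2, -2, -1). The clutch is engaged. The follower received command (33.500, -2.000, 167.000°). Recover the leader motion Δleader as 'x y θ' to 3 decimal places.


17.000 0.000 84.000

axis x: (33.500 − -1/2) / (2) = 17.000
axis y: (-2.000 − -2) / (1/2) = 0.000
axis θ: (167.000 − -1) / (2) = 84.000


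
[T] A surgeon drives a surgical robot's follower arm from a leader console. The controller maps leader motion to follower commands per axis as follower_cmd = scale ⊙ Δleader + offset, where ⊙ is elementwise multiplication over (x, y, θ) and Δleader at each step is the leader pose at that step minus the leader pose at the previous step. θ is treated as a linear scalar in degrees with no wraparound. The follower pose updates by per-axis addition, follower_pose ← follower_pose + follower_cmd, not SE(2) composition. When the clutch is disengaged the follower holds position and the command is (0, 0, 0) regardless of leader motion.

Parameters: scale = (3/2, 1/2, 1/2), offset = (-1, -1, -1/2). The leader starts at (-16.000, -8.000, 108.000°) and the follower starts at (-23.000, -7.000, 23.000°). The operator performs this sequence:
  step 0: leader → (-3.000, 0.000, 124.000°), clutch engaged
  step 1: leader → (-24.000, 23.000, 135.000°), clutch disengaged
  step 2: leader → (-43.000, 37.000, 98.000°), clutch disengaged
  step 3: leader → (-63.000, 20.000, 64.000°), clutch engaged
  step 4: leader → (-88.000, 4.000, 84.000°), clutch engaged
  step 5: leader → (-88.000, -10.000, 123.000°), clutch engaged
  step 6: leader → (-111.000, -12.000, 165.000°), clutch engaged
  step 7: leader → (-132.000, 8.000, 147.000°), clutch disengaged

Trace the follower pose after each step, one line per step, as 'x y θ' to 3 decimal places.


step 0: Δleader=(13.000, 8.000, 16.000°), engaged; cmd=(18.500, 3.000, 7.500°) → follower=(-4.500, -4.000, 30.500°)
step 1: Δleader=(-21.000, 23.000, 11.000°), disengaged; cmd=(0,0,0) → follower holds at (-4.500, -4.000, 30.500°)
step 2: Δleader=(-19.000, 14.000, -37.000°), disengaged; cmd=(0,0,0) → follower holds at (-4.500, -4.000, 30.500°)
step 3: Δleader=(-20.000, -17.000, -34.000°), engaged; cmd=(-31.000, -9.500, -17.500°) → follower=(-35.500, -13.500, 13.000°)
step 4: Δleader=(-25.000, -16.000, 20.000°), engaged; cmd=(-38.500, -9.000, 9.500°) → follower=(-74.000, -22.500, 22.500°)
step 5: Δleader=(0.000, -14.000, 39.000°), engaged; cmd=(-1.000, -8.000, 19.000°) → follower=(-75.000, -30.500, 41.500°)
step 6: Δleader=(-23.000, -2.000, 42.000°), engaged; cmd=(-35.500, -2.000, 20.500°) → follower=(-110.500, -32.500, 62.000°)
step 7: Δleader=(-21.000, 20.000, -18.000°), disengaged; cmd=(0,0,0) → follower holds at (-110.500, -32.500, 62.000°)

-4.500 -4.000 30.500
-4.500 -4.000 30.500
-4.500 -4.000 30.500
-35.500 -13.500 13.000
-74.000 -22.500 22.500
-75.000 -30.500 41.500
-110.500 -32.500 62.000
-110.500 -32.500 62.000


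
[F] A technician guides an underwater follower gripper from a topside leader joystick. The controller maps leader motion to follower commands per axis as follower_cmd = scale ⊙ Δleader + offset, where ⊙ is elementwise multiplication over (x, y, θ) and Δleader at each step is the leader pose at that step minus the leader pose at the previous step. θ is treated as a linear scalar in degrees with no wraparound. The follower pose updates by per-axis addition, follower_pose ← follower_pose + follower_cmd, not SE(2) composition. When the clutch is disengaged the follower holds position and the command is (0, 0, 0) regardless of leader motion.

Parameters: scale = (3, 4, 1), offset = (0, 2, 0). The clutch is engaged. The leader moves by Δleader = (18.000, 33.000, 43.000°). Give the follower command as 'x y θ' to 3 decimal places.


54.000 134.000 43.000

axis x: 3·18.000 + 0 = 54.000
axis y: 4·33.000 + 2 = 134.000
axis θ: 1·43.000 + 0 = 43.000


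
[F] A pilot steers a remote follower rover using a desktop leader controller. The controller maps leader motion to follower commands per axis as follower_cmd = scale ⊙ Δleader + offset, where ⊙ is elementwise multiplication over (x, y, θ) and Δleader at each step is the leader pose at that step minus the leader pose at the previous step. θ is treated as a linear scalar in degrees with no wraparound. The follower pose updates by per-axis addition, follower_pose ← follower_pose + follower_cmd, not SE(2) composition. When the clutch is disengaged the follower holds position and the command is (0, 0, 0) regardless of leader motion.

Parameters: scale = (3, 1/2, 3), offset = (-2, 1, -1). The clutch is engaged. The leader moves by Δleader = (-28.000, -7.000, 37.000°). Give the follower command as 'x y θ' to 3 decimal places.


-86.000 -2.500 110.000

axis x: 3·-28.000 + -2 = -86.000
axis y: 1/2·-7.000 + 1 = -2.500
axis θ: 3·37.000 + -1 = 110.000


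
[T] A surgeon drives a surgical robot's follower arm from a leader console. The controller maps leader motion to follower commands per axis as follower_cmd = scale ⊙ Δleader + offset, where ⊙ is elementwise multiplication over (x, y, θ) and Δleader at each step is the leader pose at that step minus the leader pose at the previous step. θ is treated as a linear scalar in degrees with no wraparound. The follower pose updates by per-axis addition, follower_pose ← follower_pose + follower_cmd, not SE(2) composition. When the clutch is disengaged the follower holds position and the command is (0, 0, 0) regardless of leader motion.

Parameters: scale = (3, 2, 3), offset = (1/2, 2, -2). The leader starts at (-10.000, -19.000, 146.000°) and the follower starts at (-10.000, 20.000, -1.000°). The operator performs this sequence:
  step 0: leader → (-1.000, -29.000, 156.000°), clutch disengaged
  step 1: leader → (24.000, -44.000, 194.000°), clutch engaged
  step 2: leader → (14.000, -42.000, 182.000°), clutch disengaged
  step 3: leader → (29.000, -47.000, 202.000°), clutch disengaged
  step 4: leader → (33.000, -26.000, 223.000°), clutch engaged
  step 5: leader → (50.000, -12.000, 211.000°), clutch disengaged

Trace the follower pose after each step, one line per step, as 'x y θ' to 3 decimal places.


step 0: Δleader=(9.000, -10.000, 10.000°), disengaged; cmd=(0,0,0) → follower holds at (-10.000, 20.000, -1.000°)
step 1: Δleader=(25.000, -15.000, 38.000°), engaged; cmd=(75.500, -28.000, 112.000°) → follower=(65.500, -8.000, 111.000°)
step 2: Δleader=(-10.000, 2.000, -12.000°), disengaged; cmd=(0,0,0) → follower holds at (65.500, -8.000, 111.000°)
step 3: Δleader=(15.000, -5.000, 20.000°), disengaged; cmd=(0,0,0) → follower holds at (65.500, -8.000, 111.000°)
step 4: Δleader=(4.000, 21.000, 21.000°), engaged; cmd=(12.500, 44.000, 61.000°) → follower=(78.000, 36.000, 172.000°)
step 5: Δleader=(17.000, 14.000, -12.000°), disengaged; cmd=(0,0,0) → follower holds at (78.000, 36.000, 172.000°)

-10.000 20.000 -1.000
65.500 -8.000 111.000
65.500 -8.000 111.000
65.500 -8.000 111.000
78.000 36.000 172.000
78.000 36.000 172.000


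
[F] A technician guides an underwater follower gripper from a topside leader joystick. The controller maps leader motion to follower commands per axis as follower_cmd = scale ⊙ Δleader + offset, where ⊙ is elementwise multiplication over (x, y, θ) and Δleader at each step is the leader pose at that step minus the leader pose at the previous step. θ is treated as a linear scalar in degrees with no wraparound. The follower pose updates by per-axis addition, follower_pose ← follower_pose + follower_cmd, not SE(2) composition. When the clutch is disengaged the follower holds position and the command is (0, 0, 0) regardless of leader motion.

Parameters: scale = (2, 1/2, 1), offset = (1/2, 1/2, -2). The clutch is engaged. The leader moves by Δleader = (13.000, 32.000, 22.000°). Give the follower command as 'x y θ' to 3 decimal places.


26.500 16.500 20.000

axis x: 2·13.000 + 1/2 = 26.500
axis y: 1/2·32.000 + 1/2 = 16.500
axis θ: 1·22.000 + -2 = 20.000


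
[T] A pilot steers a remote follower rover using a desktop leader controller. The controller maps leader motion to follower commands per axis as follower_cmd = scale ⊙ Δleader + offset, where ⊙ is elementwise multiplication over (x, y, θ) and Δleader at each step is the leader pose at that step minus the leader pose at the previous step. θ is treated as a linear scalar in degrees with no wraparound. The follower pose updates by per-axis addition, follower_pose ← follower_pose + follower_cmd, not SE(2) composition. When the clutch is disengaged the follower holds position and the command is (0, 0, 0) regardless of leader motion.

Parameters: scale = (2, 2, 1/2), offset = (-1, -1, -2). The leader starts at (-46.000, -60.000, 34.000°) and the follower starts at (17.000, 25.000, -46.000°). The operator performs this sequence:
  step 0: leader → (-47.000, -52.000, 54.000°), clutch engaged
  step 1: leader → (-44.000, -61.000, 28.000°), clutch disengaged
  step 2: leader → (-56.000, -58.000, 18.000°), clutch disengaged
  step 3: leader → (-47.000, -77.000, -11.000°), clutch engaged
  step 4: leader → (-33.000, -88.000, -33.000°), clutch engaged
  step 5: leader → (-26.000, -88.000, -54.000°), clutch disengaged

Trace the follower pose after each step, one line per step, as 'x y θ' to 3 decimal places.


14.000 40.000 -38.000
14.000 40.000 -38.000
14.000 40.000 -38.000
31.000 1.000 -54.500
58.000 -22.000 -67.500
58.000 -22.000 -67.500

step 0: Δleader=(-1.000, 8.000, 20.000°), engaged; cmd=(-3.000, 15.000, 8.000°) → follower=(14.000, 40.000, -38.000°)
step 1: Δleader=(3.000, -9.000, -26.000°), disengaged; cmd=(0,0,0) → follower holds at (14.000, 40.000, -38.000°)
step 2: Δleader=(-12.000, 3.000, -10.000°), disengaged; cmd=(0,0,0) → follower holds at (14.000, 40.000, -38.000°)
step 3: Δleader=(9.000, -19.000, -29.000°), engaged; cmd=(17.000, -39.000, -16.500°) → follower=(31.000, 1.000, -54.500°)
step 4: Δleader=(14.000, -11.000, -22.000°), engaged; cmd=(27.000, -23.000, -13.000°) → follower=(58.000, -22.000, -67.500°)
step 5: Δleader=(7.000, 0.000, -21.000°), disengaged; cmd=(0,0,0) → follower holds at (58.000, -22.000, -67.500°)


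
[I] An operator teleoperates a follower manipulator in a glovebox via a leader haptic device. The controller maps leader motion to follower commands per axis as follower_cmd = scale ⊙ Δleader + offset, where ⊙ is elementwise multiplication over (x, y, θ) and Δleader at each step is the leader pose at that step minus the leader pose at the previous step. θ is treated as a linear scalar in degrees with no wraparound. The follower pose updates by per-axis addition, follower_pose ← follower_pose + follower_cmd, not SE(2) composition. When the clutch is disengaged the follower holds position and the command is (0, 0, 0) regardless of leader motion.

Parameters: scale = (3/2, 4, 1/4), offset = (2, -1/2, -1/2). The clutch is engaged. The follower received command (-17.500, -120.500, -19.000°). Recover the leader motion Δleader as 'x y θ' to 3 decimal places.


-13.000 -30.000 -74.000

axis x: (-17.500 − 2) / (3/2) = -13.000
axis y: (-120.500 − -1/2) / (4) = -30.000
axis θ: (-19.000 − -1/2) / (1/4) = -74.000


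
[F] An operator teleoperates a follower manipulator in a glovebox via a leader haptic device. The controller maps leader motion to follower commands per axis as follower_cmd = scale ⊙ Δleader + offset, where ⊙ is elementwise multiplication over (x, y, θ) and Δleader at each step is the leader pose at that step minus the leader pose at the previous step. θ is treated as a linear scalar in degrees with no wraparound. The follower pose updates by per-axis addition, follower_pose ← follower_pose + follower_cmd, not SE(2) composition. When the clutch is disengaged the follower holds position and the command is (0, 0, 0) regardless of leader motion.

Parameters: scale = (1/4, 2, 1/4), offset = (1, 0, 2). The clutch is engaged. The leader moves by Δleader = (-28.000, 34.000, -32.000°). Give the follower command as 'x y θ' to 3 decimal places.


axis x: 1/4·-28.000 + 1 = -6.000
axis y: 2·34.000 + 0 = 68.000
axis θ: 1/4·-32.000 + 2 = -6.000

-6.000 68.000 -6.000


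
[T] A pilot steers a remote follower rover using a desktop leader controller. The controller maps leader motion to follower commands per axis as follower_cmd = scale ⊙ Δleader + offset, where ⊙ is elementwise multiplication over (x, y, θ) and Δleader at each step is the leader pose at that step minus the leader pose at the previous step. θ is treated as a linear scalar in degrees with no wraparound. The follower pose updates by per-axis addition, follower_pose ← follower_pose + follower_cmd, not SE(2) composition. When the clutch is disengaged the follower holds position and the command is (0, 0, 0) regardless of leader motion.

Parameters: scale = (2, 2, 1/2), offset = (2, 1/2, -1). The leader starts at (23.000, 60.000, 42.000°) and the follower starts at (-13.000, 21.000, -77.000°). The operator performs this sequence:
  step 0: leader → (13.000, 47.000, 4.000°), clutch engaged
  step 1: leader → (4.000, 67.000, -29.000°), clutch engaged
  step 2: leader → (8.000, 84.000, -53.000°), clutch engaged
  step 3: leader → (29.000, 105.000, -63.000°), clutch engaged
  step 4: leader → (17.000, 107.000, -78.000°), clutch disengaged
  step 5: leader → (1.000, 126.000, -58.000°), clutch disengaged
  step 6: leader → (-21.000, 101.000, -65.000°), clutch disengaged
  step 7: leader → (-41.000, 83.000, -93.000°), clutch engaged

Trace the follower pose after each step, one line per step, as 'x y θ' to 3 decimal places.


-31.000 -4.500 -97.000
-47.000 36.000 -114.500
-37.000 70.500 -127.500
7.000 113.000 -133.500
7.000 113.000 -133.500
7.000 113.000 -133.500
7.000 113.000 -133.500
-31.000 77.500 -148.500

step 0: Δleader=(-10.000, -13.000, -38.000°), engaged; cmd=(-18.000, -25.500, -20.000°) → follower=(-31.000, -4.500, -97.000°)
step 1: Δleader=(-9.000, 20.000, -33.000°), engaged; cmd=(-16.000, 40.500, -17.500°) → follower=(-47.000, 36.000, -114.500°)
step 2: Δleader=(4.000, 17.000, -24.000°), engaged; cmd=(10.000, 34.500, -13.000°) → follower=(-37.000, 70.500, -127.500°)
step 3: Δleader=(21.000, 21.000, -10.000°), engaged; cmd=(44.000, 42.500, -6.000°) → follower=(7.000, 113.000, -133.500°)
step 4: Δleader=(-12.000, 2.000, -15.000°), disengaged; cmd=(0,0,0) → follower holds at (7.000, 113.000, -133.500°)
step 5: Δleader=(-16.000, 19.000, 20.000°), disengaged; cmd=(0,0,0) → follower holds at (7.000, 113.000, -133.500°)
step 6: Δleader=(-22.000, -25.000, -7.000°), disengaged; cmd=(0,0,0) → follower holds at (7.000, 113.000, -133.500°)
step 7: Δleader=(-20.000, -18.000, -28.000°), engaged; cmd=(-38.000, -35.500, -15.000°) → follower=(-31.000, 77.500, -148.500°)


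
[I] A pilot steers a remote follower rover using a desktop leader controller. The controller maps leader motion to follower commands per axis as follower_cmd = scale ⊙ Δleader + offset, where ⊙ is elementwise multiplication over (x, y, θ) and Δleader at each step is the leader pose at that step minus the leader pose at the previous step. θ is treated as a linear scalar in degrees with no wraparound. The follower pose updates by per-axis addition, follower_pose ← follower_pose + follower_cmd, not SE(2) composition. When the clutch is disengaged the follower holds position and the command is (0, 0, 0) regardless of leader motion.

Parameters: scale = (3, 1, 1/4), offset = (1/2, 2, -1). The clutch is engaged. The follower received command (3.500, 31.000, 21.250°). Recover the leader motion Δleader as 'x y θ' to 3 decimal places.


1.000 29.000 89.000

axis x: (3.500 − 1/2) / (3) = 1.000
axis y: (31.000 − 2) / (1) = 29.000
axis θ: (21.250 − -1) / (1/4) = 89.000


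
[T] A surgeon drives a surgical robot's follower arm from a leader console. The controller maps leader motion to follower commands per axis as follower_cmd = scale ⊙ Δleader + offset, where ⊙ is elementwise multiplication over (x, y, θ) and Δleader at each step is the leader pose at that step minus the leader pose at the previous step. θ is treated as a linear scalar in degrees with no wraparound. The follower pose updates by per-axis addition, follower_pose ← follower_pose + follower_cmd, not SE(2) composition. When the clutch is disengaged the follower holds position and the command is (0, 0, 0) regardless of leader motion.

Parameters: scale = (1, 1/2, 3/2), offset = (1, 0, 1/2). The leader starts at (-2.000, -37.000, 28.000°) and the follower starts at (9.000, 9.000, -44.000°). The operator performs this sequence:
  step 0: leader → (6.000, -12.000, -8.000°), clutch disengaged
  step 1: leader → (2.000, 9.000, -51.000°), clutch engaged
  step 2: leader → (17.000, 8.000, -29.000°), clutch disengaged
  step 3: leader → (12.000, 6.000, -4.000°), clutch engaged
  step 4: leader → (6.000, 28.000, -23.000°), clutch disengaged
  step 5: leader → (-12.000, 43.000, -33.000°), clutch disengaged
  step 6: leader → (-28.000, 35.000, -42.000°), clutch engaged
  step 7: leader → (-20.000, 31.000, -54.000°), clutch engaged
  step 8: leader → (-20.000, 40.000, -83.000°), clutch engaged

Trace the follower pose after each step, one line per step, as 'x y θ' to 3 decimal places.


9.000 9.000 -44.000
6.000 19.500 -108.000
6.000 19.500 -108.000
2.000 18.500 -70.000
2.000 18.500 -70.000
2.000 18.500 -70.000
-13.000 14.500 -83.000
-4.000 12.500 -100.500
-3.000 17.000 -143.500

step 0: Δleader=(8.000, 25.000, -36.000°), disengaged; cmd=(0,0,0) → follower holds at (9.000, 9.000, -44.000°)
step 1: Δleader=(-4.000, 21.000, -43.000°), engaged; cmd=(-3.000, 10.500, -64.000°) → follower=(6.000, 19.500, -108.000°)
step 2: Δleader=(15.000, -1.000, 22.000°), disengaged; cmd=(0,0,0) → follower holds at (6.000, 19.500, -108.000°)
step 3: Δleader=(-5.000, -2.000, 25.000°), engaged; cmd=(-4.000, -1.000, 38.000°) → follower=(2.000, 18.500, -70.000°)
step 4: Δleader=(-6.000, 22.000, -19.000°), disengaged; cmd=(0,0,0) → follower holds at (2.000, 18.500, -70.000°)
step 5: Δleader=(-18.000, 15.000, -10.000°), disengaged; cmd=(0,0,0) → follower holds at (2.000, 18.500, -70.000°)
step 6: Δleader=(-16.000, -8.000, -9.000°), engaged; cmd=(-15.000, -4.000, -13.000°) → follower=(-13.000, 14.500, -83.000°)
step 7: Δleader=(8.000, -4.000, -12.000°), engaged; cmd=(9.000, -2.000, -17.500°) → follower=(-4.000, 12.500, -100.500°)
step 8: Δleader=(0.000, 9.000, -29.000°), engaged; cmd=(1.000, 4.500, -43.000°) → follower=(-3.000, 17.000, -143.500°)


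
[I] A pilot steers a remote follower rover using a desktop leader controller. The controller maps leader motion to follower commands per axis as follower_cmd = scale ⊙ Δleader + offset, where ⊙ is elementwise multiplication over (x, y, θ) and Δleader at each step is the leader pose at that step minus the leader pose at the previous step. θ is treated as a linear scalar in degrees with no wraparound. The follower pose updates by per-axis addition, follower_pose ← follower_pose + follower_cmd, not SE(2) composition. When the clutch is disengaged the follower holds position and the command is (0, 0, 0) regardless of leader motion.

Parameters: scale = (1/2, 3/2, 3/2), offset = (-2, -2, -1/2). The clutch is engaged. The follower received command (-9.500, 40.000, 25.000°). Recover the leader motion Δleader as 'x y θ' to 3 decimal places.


-15.000 28.000 17.000

axis x: (-9.500 − -2) / (1/2) = -15.000
axis y: (40.000 − -2) / (3/2) = 28.000
axis θ: (25.000 − -1/2) / (3/2) = 17.000


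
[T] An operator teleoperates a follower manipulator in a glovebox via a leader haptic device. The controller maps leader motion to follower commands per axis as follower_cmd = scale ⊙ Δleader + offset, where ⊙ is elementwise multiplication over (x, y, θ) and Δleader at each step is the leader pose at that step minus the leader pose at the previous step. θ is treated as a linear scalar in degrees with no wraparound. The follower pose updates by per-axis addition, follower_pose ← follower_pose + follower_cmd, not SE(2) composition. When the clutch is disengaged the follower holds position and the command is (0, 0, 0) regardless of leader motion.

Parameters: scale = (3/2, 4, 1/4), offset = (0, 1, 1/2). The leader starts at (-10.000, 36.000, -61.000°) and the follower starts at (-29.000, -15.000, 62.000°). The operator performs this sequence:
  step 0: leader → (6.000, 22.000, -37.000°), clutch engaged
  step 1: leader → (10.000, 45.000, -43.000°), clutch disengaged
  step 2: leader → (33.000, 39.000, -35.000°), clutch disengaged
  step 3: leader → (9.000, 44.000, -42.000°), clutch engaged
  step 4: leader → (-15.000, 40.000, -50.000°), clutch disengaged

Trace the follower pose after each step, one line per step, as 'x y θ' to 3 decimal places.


step 0: Δleader=(16.000, -14.000, 24.000°), engaged; cmd=(24.000, -55.000, 6.500°) → follower=(-5.000, -70.000, 68.500°)
step 1: Δleader=(4.000, 23.000, -6.000°), disengaged; cmd=(0,0,0) → follower holds at (-5.000, -70.000, 68.500°)
step 2: Δleader=(23.000, -6.000, 8.000°), disengaged; cmd=(0,0,0) → follower holds at (-5.000, -70.000, 68.500°)
step 3: Δleader=(-24.000, 5.000, -7.000°), engaged; cmd=(-36.000, 21.000, -1.250°) → follower=(-41.000, -49.000, 67.250°)
step 4: Δleader=(-24.000, -4.000, -8.000°), disengaged; cmd=(0,0,0) → follower holds at (-41.000, -49.000, 67.250°)

-5.000 -70.000 68.500
-5.000 -70.000 68.500
-5.000 -70.000 68.500
-41.000 -49.000 67.250
-41.000 -49.000 67.250


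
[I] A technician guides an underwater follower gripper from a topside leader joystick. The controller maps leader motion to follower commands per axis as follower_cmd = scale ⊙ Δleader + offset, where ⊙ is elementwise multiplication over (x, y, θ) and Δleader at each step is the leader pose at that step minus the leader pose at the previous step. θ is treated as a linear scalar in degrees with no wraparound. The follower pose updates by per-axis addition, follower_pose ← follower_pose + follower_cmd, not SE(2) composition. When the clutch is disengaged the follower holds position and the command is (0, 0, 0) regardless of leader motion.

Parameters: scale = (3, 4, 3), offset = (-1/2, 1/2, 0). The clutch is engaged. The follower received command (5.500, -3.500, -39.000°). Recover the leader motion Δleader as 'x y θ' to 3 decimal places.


2.000 -1.000 -13.000

axis x: (5.500 − -1/2) / (3) = 2.000
axis y: (-3.500 − 1/2) / (4) = -1.000
axis θ: (-39.000 − 0) / (3) = -13.000


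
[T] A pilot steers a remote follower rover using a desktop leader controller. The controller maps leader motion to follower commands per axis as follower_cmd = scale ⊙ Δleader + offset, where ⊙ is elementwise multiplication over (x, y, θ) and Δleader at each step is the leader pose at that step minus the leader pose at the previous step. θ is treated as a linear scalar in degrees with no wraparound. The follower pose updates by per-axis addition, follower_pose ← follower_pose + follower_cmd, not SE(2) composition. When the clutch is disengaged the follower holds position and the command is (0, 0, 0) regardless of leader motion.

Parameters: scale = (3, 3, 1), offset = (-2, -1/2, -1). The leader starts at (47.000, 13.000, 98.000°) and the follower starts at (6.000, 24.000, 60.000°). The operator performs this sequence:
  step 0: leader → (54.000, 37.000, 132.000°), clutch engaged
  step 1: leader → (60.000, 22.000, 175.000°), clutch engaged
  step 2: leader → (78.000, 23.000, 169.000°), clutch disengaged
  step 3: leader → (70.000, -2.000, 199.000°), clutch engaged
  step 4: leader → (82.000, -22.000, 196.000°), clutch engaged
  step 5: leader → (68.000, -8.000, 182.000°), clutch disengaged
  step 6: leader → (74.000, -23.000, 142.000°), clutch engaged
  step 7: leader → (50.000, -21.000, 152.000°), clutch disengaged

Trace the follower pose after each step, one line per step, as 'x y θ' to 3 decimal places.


step 0: Δleader=(7.000, 24.000, 34.000°), engaged; cmd=(19.000, 71.500, 33.000°) → follower=(25.000, 95.500, 93.000°)
step 1: Δleader=(6.000, -15.000, 43.000°), engaged; cmd=(16.000, -45.500, 42.000°) → follower=(41.000, 50.000, 135.000°)
step 2: Δleader=(18.000, 1.000, -6.000°), disengaged; cmd=(0,0,0) → follower holds at (41.000, 50.000, 135.000°)
step 3: Δleader=(-8.000, -25.000, 30.000°), engaged; cmd=(-26.000, -75.500, 29.000°) → follower=(15.000, -25.500, 164.000°)
step 4: Δleader=(12.000, -20.000, -3.000°), engaged; cmd=(34.000, -60.500, -4.000°) → follower=(49.000, -86.000, 160.000°)
step 5: Δleader=(-14.000, 14.000, -14.000°), disengaged; cmd=(0,0,0) → follower holds at (49.000, -86.000, 160.000°)
step 6: Δleader=(6.000, -15.000, -40.000°), engaged; cmd=(16.000, -45.500, -41.000°) → follower=(65.000, -131.500, 119.000°)
step 7: Δleader=(-24.000, 2.000, 10.000°), disengaged; cmd=(0,0,0) → follower holds at (65.000, -131.500, 119.000°)

25.000 95.500 93.000
41.000 50.000 135.000
41.000 50.000 135.000
15.000 -25.500 164.000
49.000 -86.000 160.000
49.000 -86.000 160.000
65.000 -131.500 119.000
65.000 -131.500 119.000


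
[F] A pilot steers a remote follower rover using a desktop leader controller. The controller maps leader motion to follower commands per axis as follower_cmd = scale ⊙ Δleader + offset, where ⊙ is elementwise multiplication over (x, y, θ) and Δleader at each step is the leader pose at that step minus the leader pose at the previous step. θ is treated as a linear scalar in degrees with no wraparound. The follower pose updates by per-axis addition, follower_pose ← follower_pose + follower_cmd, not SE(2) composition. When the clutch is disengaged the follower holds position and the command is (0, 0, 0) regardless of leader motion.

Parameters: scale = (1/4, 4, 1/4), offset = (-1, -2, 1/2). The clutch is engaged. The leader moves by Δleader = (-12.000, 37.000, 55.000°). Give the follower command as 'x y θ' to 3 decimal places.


-4.000 146.000 14.250

axis x: 1/4·-12.000 + -1 = -4.000
axis y: 4·37.000 + -2 = 146.000
axis θ: 1/4·55.000 + 1/2 = 14.250


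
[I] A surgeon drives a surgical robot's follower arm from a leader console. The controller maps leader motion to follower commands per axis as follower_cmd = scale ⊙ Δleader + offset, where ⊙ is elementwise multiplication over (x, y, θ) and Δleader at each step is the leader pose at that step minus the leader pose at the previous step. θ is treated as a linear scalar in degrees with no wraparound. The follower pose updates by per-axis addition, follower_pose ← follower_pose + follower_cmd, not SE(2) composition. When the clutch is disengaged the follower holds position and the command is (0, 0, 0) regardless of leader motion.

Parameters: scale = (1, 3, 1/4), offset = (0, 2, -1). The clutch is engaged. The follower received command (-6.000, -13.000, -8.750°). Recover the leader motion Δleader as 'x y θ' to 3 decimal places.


axis x: (-6.000 − 0) / (1) = -6.000
axis y: (-13.000 − 2) / (3) = -5.000
axis θ: (-8.750 − -1) / (1/4) = -31.000

-6.000 -5.000 -31.000


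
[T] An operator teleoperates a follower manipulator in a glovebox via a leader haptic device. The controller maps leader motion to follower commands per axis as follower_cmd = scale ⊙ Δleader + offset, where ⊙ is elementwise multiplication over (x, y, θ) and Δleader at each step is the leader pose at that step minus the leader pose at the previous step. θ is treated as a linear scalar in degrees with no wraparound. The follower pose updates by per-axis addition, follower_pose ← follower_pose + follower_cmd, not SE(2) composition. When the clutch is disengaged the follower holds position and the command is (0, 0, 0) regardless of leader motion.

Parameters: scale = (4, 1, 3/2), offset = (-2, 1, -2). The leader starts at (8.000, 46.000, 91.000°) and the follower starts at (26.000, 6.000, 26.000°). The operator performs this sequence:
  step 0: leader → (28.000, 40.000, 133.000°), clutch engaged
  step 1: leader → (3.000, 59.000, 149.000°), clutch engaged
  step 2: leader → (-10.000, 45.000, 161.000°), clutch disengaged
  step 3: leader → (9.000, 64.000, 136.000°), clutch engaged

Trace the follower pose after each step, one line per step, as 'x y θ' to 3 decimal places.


step 0: Δleader=(20.000, -6.000, 42.000°), engaged; cmd=(78.000, -5.000, 61.000°) → follower=(104.000, 1.000, 87.000°)
step 1: Δleader=(-25.000, 19.000, 16.000°), engaged; cmd=(-102.000, 20.000, 22.000°) → follower=(2.000, 21.000, 109.000°)
step 2: Δleader=(-13.000, -14.000, 12.000°), disengaged; cmd=(0,0,0) → follower holds at (2.000, 21.000, 109.000°)
step 3: Δleader=(19.000, 19.000, -25.000°), engaged; cmd=(74.000, 20.000, -39.500°) → follower=(76.000, 41.000, 69.500°)

104.000 1.000 87.000
2.000 21.000 109.000
2.000 21.000 109.000
76.000 41.000 69.500


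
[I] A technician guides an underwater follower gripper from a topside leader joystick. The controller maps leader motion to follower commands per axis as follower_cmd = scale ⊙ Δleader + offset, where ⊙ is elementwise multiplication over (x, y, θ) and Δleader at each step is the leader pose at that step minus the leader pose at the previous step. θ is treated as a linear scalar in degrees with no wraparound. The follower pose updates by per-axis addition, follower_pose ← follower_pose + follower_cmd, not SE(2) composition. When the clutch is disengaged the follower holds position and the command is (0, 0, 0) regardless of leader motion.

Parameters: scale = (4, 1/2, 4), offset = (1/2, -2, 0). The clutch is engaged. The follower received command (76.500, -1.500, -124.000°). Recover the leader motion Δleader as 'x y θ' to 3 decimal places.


19.000 1.000 -31.000

axis x: (76.500 − 1/2) / (4) = 19.000
axis y: (-1.500 − -2) / (1/2) = 1.000
axis θ: (-124.000 − 0) / (4) = -31.000


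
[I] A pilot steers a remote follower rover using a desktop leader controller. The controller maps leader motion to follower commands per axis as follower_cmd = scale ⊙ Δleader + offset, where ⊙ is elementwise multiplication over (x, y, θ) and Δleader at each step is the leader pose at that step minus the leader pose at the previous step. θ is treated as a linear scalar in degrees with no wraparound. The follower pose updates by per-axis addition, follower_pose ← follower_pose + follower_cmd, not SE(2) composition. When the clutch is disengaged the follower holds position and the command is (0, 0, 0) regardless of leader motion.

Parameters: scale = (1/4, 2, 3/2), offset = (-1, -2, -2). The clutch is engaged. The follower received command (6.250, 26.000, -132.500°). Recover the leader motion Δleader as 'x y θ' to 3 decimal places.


29.000 14.000 -87.000

axis x: (6.250 − -1) / (1/4) = 29.000
axis y: (26.000 − -2) / (2) = 14.000
axis θ: (-132.500 − -2) / (3/2) = -87.000


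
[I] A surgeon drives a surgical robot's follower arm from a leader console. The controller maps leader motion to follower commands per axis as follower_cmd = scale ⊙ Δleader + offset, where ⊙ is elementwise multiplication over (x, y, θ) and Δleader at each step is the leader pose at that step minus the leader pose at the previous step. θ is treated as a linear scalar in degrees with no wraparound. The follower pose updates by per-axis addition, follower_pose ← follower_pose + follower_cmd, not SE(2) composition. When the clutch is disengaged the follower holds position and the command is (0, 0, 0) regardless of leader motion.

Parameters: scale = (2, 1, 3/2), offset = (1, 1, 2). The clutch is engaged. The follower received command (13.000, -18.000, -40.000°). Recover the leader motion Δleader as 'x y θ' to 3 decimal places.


axis x: (13.000 − 1) / (2) = 6.000
axis y: (-18.000 − 1) / (1) = -19.000
axis θ: (-40.000 − 2) / (3/2) = -28.000

6.000 -19.000 -28.000


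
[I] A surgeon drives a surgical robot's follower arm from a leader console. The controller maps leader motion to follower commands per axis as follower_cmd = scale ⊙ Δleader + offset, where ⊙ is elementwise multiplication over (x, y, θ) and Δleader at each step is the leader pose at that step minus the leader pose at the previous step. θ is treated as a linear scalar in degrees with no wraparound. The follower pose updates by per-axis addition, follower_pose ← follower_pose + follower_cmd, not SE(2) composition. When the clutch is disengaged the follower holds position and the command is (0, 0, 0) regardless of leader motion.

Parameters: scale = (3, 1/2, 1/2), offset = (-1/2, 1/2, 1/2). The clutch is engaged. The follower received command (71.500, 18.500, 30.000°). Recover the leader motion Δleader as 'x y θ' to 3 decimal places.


axis x: (71.500 − -1/2) / (3) = 24.000
axis y: (18.500 − 1/2) / (1/2) = 36.000
axis θ: (30.000 − 1/2) / (1/2) = 59.000

24.000 36.000 59.000


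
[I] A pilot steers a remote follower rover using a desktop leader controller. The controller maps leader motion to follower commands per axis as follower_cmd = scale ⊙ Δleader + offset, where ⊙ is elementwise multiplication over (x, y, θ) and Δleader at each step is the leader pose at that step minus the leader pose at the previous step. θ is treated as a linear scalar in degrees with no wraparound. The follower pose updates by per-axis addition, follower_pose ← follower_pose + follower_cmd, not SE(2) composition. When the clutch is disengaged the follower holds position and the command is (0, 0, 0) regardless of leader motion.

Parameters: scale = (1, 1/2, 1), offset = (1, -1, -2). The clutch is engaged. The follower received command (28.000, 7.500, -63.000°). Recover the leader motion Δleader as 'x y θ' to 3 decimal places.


axis x: (28.000 − 1) / (1) = 27.000
axis y: (7.500 − -1) / (1/2) = 17.000
axis θ: (-63.000 − -2) / (1) = -61.000

27.000 17.000 -61.000


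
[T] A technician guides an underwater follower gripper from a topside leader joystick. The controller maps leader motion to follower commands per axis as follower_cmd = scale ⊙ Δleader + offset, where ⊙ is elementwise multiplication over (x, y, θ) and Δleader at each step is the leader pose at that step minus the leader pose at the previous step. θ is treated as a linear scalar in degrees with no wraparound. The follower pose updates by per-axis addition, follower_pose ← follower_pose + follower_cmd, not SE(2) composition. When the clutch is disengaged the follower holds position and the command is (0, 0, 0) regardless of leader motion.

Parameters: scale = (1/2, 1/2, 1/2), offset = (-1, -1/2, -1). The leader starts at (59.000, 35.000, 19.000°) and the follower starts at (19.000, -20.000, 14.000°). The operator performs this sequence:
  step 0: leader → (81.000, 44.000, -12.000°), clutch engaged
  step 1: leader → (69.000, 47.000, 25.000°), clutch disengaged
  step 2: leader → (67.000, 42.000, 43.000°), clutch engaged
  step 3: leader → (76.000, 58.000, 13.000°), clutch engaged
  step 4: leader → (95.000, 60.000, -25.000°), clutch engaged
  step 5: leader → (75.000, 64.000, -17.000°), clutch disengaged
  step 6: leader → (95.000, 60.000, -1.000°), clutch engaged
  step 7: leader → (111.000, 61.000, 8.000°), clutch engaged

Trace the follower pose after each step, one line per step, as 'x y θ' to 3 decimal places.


29.000 -16.000 -2.500
29.000 -16.000 -2.500
27.000 -19.000 5.500
30.500 -11.500 -10.500
39.000 -11.000 -30.500
39.000 -11.000 -30.500
48.000 -13.500 -23.500
55.000 -13.500 -20.000

step 0: Δleader=(22.000, 9.000, -31.000°), engaged; cmd=(10.000, 4.000, -16.500°) → follower=(29.000, -16.000, -2.500°)
step 1: Δleader=(-12.000, 3.000, 37.000°), disengaged; cmd=(0,0,0) → follower holds at (29.000, -16.000, -2.500°)
step 2: Δleader=(-2.000, -5.000, 18.000°), engaged; cmd=(-2.000, -3.000, 8.000°) → follower=(27.000, -19.000, 5.500°)
step 3: Δleader=(9.000, 16.000, -30.000°), engaged; cmd=(3.500, 7.500, -16.000°) → follower=(30.500, -11.500, -10.500°)
step 4: Δleader=(19.000, 2.000, -38.000°), engaged; cmd=(8.500, 0.500, -20.000°) → follower=(39.000, -11.000, -30.500°)
step 5: Δleader=(-20.000, 4.000, 8.000°), disengaged; cmd=(0,0,0) → follower holds at (39.000, -11.000, -30.500°)
step 6: Δleader=(20.000, -4.000, 16.000°), engaged; cmd=(9.000, -2.500, 7.000°) → follower=(48.000, -13.500, -23.500°)
step 7: Δleader=(16.000, 1.000, 9.000°), engaged; cmd=(7.000, 0.000, 3.500°) → follower=(55.000, -13.500, -20.000°)
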